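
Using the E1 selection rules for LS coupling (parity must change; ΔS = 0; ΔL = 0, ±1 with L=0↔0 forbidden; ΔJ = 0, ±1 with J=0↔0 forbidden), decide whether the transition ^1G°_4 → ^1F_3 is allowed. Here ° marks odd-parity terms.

Initial level: S=0, L=4, J=4, parity odd. Final level: S=0, L=3, J=3, parity even.
ΔJ = 0, ±1 (not J=0↔0): J: 4 → 3, ΔJ = -1 — ok.
ΔS = 0: S: 0 → 0 — ok.
Parity must change: odd → even — ok.
ΔL = 0, ±1 (not L=0↔0): L: 4 → 3, ΔL = -1 — ok.
All four E1 rules are satisfied.

allowed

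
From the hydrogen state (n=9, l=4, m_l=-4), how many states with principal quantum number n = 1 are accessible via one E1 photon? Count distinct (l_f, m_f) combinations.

0

E1 requires l_f ∈ {3, 5}, but neither lies in [0, 0], so no final state is reachable.
Total: 0.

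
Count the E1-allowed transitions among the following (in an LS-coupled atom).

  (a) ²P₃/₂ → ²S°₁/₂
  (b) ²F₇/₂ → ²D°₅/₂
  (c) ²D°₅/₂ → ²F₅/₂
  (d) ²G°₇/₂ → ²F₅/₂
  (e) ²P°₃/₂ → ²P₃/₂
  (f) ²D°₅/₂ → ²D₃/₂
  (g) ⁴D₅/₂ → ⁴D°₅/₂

7

(a) allowed
(b) allowed
(c) allowed
(d) allowed
(e) allowed
(f) allowed
(g) allowed
Total allowed: 7 of 7.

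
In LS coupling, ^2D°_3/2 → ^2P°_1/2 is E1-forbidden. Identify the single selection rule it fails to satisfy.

parity

Reading off the term symbols: S 1/2→1/2, L 2→1, J 3/2→1/2, parity odd→odd.
ΔJ = 0, ±1 (not J=0↔0): J: 3/2 → 1/2, ΔJ = -1 — ✓.
ΔL = 0, ±1 (not L=0↔0): L: 2 → 1, ΔL = -1 — ✓.
Parity must change: odd → odd — ✗.
ΔS = 0: S: 1/2 → 1/2 — ✓.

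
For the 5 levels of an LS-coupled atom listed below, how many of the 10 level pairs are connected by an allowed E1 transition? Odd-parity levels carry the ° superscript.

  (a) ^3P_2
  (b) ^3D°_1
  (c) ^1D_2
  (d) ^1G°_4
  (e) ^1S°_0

1

(a)–(b): allowed.
(a)–(c): forbidden (parity, ΔS).
(a)–(d): forbidden (ΔS, ΔL, ΔJ).
(a)–(e): forbidden (ΔS, ΔJ).
(b)–(c): forbidden (ΔS).
(b)–(d): forbidden (parity, ΔS, ΔL, ΔJ).
(b)–(e): forbidden (parity, ΔS, ΔL).
(c)–(d): forbidden (ΔL, ΔJ).
(c)–(e): forbidden (ΔL, ΔJ).
(d)–(e): forbidden (parity, ΔL, ΔJ).
Allowed pairs: 1 of 10.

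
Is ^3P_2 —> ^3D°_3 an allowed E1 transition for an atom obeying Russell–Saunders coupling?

allowed

Initial level: S=1, L=1, J=2, parity even. Final level: S=1, L=2, J=3, parity odd.
ΔJ = 0, ±1 (not J=0↔0): J: 2 → 3, ΔJ = +1 — passes.
ΔL = 0, ±1 (not L=0↔0): L: 1 → 2, ΔL = +1 — passes.
Parity must change: even → odd — passes.
ΔS = 0: S: 1 → 1 — passes.
All four E1 rules are satisfied.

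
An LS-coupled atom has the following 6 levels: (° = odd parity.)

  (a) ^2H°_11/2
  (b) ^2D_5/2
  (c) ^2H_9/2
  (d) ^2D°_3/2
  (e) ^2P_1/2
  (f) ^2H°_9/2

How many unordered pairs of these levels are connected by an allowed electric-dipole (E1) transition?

(a)–(b): forbidden (ΔL, ΔJ).
(a)–(c): allowed.
(a)–(d): forbidden (parity, ΔL, ΔJ).
(a)–(e): forbidden (ΔL, ΔJ).
(a)–(f): forbidden (parity).
(b)–(c): forbidden (parity, ΔL, ΔJ).
(b)–(d): allowed.
(b)–(e): forbidden (parity, ΔJ).
(b)–(f): forbidden (ΔL, ΔJ).
(c)–(d): forbidden (ΔL, ΔJ).
(c)–(e): forbidden (parity, ΔL, ΔJ).
(c)–(f): allowed.
(d)–(e): allowed.
(d)–(f): forbidden (parity, ΔL, ΔJ).
(e)–(f): forbidden (ΔL, ΔJ).
Allowed pairs: 4 of 15.

4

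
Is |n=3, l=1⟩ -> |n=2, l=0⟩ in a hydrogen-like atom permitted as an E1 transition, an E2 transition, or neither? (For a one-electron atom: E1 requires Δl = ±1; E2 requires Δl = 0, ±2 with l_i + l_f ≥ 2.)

E1

Δl = 0 − 1 = -1; l_i + l_f = 1.
E1 (Δl = ±1): satisfied.
E2 (Δl = 0,±2, l_i+l_f ≥ 2): not satisfied.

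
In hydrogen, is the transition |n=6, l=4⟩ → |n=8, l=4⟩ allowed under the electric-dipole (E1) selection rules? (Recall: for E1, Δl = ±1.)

forbidden

Δl = 4 − 4 = +0; the E1 rule Δl = ±1 is violated.
The transition is electric-dipole forbidden.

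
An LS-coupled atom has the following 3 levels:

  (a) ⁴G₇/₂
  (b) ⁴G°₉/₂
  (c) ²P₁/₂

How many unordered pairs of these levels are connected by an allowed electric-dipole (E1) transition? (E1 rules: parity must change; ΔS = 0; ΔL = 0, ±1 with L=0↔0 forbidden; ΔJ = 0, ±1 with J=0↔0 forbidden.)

(a)–(b): allowed.
(a)–(c): forbidden (parity, ΔS, ΔL, ΔJ).
(b)–(c): forbidden (ΔS, ΔL, ΔJ).
Allowed pairs: 1 of 3.

1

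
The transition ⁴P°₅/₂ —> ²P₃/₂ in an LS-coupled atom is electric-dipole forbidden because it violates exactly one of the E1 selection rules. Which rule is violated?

the ΔS = 0 rule

Reading off the term symbols: S 3/2→1/2, L 1→1, J 5/2→3/2, parity odd→even.
Parity must change: odd → even — ✓.
ΔS = 0: S: 3/2 → 1/2 — ✗.
ΔL = 0, ±1 (not L=0↔0): L: 1 → 1, ΔL = +0 — ✓.
ΔJ = 0, ±1 (not J=0↔0): J: 5/2 → 3/2, ΔJ = -1 — ✓.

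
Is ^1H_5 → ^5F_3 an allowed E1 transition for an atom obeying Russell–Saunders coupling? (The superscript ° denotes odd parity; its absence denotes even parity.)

forbidden

Parity must change: even → even — ✗.
ΔS = 0: S: 0 → 2 — ✗.
ΔL = 0, ±1 (not L=0↔0): L: 5 → 3, ΔL = -2 — ✗.
ΔJ = 0, ±1 (not J=0↔0): J: 5 → 3, ΔJ = -2 — ✗.
Rule(s) violated: parity, ΔS, ΔL, ΔJ.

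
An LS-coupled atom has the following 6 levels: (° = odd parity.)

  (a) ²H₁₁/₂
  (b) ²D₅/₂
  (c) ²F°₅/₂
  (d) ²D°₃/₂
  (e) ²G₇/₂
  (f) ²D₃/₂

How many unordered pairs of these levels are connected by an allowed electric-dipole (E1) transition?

5

(a)–(b): forbidden (parity, ΔL, ΔJ).
(a)–(c): forbidden (ΔL, ΔJ).
(a)–(d): forbidden (ΔL, ΔJ).
(a)–(e): forbidden (parity, ΔJ).
(a)–(f): forbidden (parity, ΔL, ΔJ).
(b)–(c): allowed.
(b)–(d): allowed.
(b)–(e): forbidden (parity, ΔL).
(b)–(f): forbidden (parity).
(c)–(d): forbidden (parity).
(c)–(e): allowed.
(c)–(f): allowed.
(d)–(e): forbidden (ΔL, ΔJ).
(d)–(f): allowed.
(e)–(f): forbidden (parity, ΔL, ΔJ).
Allowed pairs: 5 of 15.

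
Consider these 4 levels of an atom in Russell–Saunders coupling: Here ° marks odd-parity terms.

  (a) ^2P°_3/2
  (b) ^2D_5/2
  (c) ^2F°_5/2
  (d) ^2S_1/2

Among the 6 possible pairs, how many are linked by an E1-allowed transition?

3

(a)–(b): allowed.
(a)–(c): forbidden (parity, ΔL).
(a)–(d): allowed.
(b)–(c): allowed.
(b)–(d): forbidden (parity, ΔL, ΔJ).
(c)–(d): forbidden (ΔL, ΔJ).
Allowed pairs: 3 of 6.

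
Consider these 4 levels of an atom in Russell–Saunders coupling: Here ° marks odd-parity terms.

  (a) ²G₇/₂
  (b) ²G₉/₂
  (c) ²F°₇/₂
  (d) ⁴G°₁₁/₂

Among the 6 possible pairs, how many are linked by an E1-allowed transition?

2

(a)–(b): forbidden (parity).
(a)–(c): allowed.
(a)–(d): forbidden (ΔS, ΔJ).
(b)–(c): allowed.
(b)–(d): forbidden (ΔS).
(c)–(d): forbidden (parity, ΔS, ΔJ).
Allowed pairs: 2 of 6.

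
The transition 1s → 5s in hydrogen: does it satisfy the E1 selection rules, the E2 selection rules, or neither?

neither

Δl = 0 − 0 = +0; l_i + l_f = 0.
E1 (Δl = ±1): not satisfied.
E2 (Δl = 0,±2, l_i+l_f ≥ 2): not satisfied.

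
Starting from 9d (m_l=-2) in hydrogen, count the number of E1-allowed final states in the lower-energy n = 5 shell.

E1 requires Δl = ±1, so l_f ∈ {1, 3}; with 0 ≤ l_f ≤ n_f−1 = 4, the allowed l_f values are {1, 3}.
For l_f = 1: m_f ∈ {m_i−1, m_i, m_i+1} ∩ [−1, 1] = {-1} → 1 state.
For l_f = 3: m_f ∈ {m_i−1, m_i, m_i+1} ∩ [−3, 3] = {-3, -2, -1} → 3 states.
Total: 4.

4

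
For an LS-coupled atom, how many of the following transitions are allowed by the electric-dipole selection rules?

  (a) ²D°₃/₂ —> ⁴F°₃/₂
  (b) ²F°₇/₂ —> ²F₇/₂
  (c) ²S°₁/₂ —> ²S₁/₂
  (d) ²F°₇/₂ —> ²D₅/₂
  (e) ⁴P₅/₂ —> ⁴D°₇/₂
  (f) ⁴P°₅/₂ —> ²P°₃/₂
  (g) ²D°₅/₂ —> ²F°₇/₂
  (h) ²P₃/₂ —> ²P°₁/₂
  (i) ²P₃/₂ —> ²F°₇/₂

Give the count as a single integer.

(a) forbidden (parity, ΔS fail)
(b) allowed
(c) forbidden (ΔL fails)
(d) allowed
(e) allowed
(f) forbidden (parity, ΔS fail)
(g) forbidden (parity fails)
(h) allowed
(i) forbidden (ΔL, ΔJ fail)
Total allowed: 4 of 9.

4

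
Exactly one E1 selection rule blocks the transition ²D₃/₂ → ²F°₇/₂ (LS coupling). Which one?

Reading off the term symbols: S 1/2→1/2, L 2→3, J 3/2→7/2, parity even→odd.
Parity must change: even → odd — ok.
ΔS = 0: S: 1/2 → 1/2 — ok.
ΔL = 0, ±1 (not L=0↔0): L: 2 → 3, ΔL = +1 — ok.
ΔJ = 0, ±1 (not J=0↔0): J: 3/2 → 7/2, ΔJ = +2 — fails.

the ΔJ = 0, ±1 rule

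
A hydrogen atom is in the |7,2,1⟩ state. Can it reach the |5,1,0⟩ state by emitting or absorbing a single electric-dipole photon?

l: 2 → 1 (Δl = -1). Δl = ±1 passes.
Δm_l = 0 − (1) = -1. E1 requires Δm_l = 0, ±1: passes.
All E1 selection rules are satisfied.

allowed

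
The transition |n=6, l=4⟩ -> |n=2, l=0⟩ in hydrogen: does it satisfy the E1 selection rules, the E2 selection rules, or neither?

neither

Δl = 0 − 4 = -4; l_i + l_f = 4.
E1 (Δl = ±1): not satisfied.
E2 (Δl = 0,±2, l_i+l_f ≥ 2): not satisfied.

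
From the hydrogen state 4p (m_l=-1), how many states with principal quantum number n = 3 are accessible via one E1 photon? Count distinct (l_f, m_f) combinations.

E1 requires Δl = ±1, so l_f ∈ {0, 2}; with 0 ≤ l_f ≤ n_f−1 = 2, the allowed l_f values are {0, 2}.
For l_f = 0: m_f ∈ {m_i−1, m_i, m_i+1} ∩ [−0, 0] = {0} → 1 state.
For l_f = 2: m_f ∈ {m_i−1, m_i, m_i+1} ∩ [−2, 2] = {-2, -1, 0} → 3 states.
Total: 4.

4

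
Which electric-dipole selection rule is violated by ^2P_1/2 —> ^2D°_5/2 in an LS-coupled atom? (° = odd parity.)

Initial level: S=1/2, L=1, J=1/2, parity even. Final level: S=1/2, L=2, J=5/2, parity odd.
Parity must change: even → odd — satisfied.
ΔL = 0, ±1 (not L=0↔0): L: 1 → 2, ΔL = +1 — satisfied.
ΔJ = 0, ±1 (not J=0↔0): J: 1/2 → 5/2, ΔJ = +2 — violated.
ΔS = 0: S: 1/2 → 1/2 — satisfied.

the ΔJ = 0, ±1 rule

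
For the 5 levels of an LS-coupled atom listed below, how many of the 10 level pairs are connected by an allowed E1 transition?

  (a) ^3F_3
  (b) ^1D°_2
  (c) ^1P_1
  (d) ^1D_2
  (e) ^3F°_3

(a)–(b): forbidden (ΔS).
(a)–(c): forbidden (parity, ΔS, ΔL, ΔJ).
(a)–(d): forbidden (parity, ΔS).
(a)–(e): allowed.
(b)–(c): allowed.
(b)–(d): allowed.
(b)–(e): forbidden (parity, ΔS).
(c)–(d): forbidden (parity).
(c)–(e): forbidden (ΔS, ΔL, ΔJ).
(d)–(e): forbidden (ΔS).
Allowed pairs: 3 of 10.

3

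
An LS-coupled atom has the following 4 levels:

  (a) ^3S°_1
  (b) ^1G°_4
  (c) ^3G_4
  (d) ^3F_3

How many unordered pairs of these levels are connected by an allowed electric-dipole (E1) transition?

0

(a)–(b): forbidden (parity, ΔS, ΔL, ΔJ).
(a)–(c): forbidden (ΔL, ΔJ).
(a)–(d): forbidden (ΔL, ΔJ).
(b)–(c): forbidden (ΔS).
(b)–(d): forbidden (ΔS).
(c)–(d): forbidden (parity).
Allowed pairs: 0 of 6.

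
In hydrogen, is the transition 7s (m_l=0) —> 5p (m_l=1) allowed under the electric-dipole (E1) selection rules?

allowed

Initial l = 0, final l = 1, so Δl = +1. E1 requires Δl = ±1: satisfied.
Δm_l = 1 − (0) = +1. E1 requires Δm_l = 0, ±1: satisfied.
All E1 selection rules are satisfied.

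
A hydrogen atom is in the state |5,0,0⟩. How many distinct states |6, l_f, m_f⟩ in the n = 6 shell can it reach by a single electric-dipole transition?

E1 requires Δl = ±1, so l_f ∈ {-1, 1}; with 0 ≤ l_f ≤ n_f−1 = 5, the allowed l_f values are {1}.
For l_f = 1: m_f ∈ {m_i−1, m_i, m_i+1} ∩ [−1, 1] = {-1, 0, 1} → 3 states.
Total: 3.

3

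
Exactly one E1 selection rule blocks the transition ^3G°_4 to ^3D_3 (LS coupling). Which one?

Initial level: S=1, L=4, J=4, parity odd. Final level: S=1, L=2, J=3, parity even.
Parity must change: odd → even — ok.
ΔS = 0: S: 1 → 1 — ok.
ΔL = 0, ±1 (not L=0↔0): L: 4 → 2, ΔL = -2 — fails.
ΔJ = 0, ±1 (not J=0↔0): J: 4 → 3, ΔJ = -1 — ok.

the ΔL = 0, ±1 rule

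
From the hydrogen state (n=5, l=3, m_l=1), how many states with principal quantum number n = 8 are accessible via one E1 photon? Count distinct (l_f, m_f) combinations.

E1 requires Δl = ±1, so l_f ∈ {2, 4}; with 0 ≤ l_f ≤ n_f−1 = 7, the allowed l_f values are {2, 4}.
For l_f = 2: m_f ∈ {m_i−1, m_i, m_i+1} ∩ [−2, 2] = {0, 1, 2} → 3 states.
For l_f = 4: m_f ∈ {m_i−1, m_i, m_i+1} ∩ [−4, 4] = {0, 1, 2} → 3 states.
Total: 6.

6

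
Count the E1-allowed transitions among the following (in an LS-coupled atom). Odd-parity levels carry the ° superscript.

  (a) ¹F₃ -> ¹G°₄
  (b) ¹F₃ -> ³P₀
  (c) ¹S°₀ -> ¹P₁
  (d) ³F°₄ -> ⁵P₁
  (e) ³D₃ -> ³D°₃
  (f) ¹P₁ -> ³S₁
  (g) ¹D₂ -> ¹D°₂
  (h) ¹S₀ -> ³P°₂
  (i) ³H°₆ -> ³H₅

5

(a) allowed
(b) forbidden (parity, ΔS, ΔL, ΔJ fail)
(c) allowed
(d) forbidden (ΔS, ΔL, ΔJ fail)
(e) allowed
(f) forbidden (parity, ΔS fail)
(g) allowed
(h) forbidden (ΔS, ΔJ fail)
(i) allowed
Total allowed: 5 of 9.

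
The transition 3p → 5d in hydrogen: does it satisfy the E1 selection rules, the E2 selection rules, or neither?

Δl = 2 − 1 = +1; l_i + l_f = 3.
E1 (Δl = ±1): satisfied.
E2 (Δl = 0,±2, l_i+l_f ≥ 2): not satisfied.

E1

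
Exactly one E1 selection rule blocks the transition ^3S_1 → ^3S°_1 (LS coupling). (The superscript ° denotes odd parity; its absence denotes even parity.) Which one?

ΔL = 0, ±1 (not L=0↔0): L: 0 → 0, ΔL = +0 — fails.
ΔS = 0: S: 1 → 1 — ok.
ΔJ = 0, ±1 (not J=0↔0): J: 1 → 1, ΔJ = +0 — ok.
Parity must change: even → odd — ok.

the L=0 ↔ L=0 exclusion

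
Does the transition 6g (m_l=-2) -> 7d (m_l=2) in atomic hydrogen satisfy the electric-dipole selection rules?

forbidden

l: 4 → 2 (Δl = -2). Δl = ±1 ✗.
Δm_l = 2 − (-2) = +4. E1 requires Δm_l = 0, ±1: ✗.
The transition is electric-dipole forbidden.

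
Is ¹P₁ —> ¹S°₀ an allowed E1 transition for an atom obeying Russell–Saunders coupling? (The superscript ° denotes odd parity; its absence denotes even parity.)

Initial level: S=0, L=1, J=1, parity even. Final level: S=0, L=0, J=0, parity odd.
Parity must change: even → odd — ✓.
ΔS = 0: S: 0 → 0 — ✓.
ΔL = 0, ±1 (not L=0↔0): L: 1 → 0, ΔL = -1 — ✓.
ΔJ = 0, ±1 (not J=0↔0): J: 1 → 0, ΔJ = -1 — ✓.
All four E1 rules are satisfied.

allowed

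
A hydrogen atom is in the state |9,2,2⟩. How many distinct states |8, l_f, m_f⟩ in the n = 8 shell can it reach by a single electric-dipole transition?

4

E1 requires Δl = ±1, so l_f ∈ {1, 3}; with 0 ≤ l_f ≤ n_f−1 = 7, the allowed l_f values are {1, 3}.
For l_f = 1: m_f ∈ {m_i−1, m_i, m_i+1} ∩ [−1, 1] = {1} → 1 state.
For l_f = 3: m_f ∈ {m_i−1, m_i, m_i+1} ∩ [−3, 3] = {1, 2, 3} → 3 states.
Total: 4.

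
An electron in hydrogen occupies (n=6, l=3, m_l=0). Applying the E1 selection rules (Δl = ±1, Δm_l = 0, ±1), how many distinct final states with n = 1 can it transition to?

0

E1 requires l_f ∈ {2, 4}, but neither lies in [0, 0], so no final state is reachable.
Total: 0.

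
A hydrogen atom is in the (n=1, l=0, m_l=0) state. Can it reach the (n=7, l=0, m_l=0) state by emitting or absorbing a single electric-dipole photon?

forbidden

Δl = 0 − 0 = +0; the E1 rule Δl = ±1 is ✗.
m_l: 0 → 0 (Δm_l = +0). |Δm_l| ≤ 1 ✓.
The transition is electric-dipole forbidden.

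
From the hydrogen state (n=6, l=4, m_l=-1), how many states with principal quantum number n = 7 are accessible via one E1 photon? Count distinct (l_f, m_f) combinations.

E1 requires Δl = ±1, so l_f ∈ {3, 5}; with 0 ≤ l_f ≤ n_f−1 = 6, the allowed l_f values are {3, 5}.
For l_f = 3: m_f ∈ {m_i−1, m_i, m_i+1} ∩ [−3, 3] = {-2, -1, 0} → 3 states.
For l_f = 5: m_f ∈ {m_i−1, m_i, m_i+1} ∩ [−5, 5] = {-2, -1, 0} → 3 states.
Total: 6.

6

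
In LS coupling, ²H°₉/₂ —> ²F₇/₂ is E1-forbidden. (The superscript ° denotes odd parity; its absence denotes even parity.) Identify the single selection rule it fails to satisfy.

Initial level: S=1/2, L=5, J=9/2, parity odd. Final level: S=1/2, L=3, J=7/2, parity even.
ΔL = 0, ±1 (not L=0↔0): L: 5 → 3, ΔL = -2 — fails.
ΔJ = 0, ±1 (not J=0↔0): J: 9/2 → 7/2, ΔJ = -1 — passes.
Parity must change: odd → even — passes.
ΔS = 0: S: 1/2 → 1/2 — passes.

the ΔL = 0, ±1 rule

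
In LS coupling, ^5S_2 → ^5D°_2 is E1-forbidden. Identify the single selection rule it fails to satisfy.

Parity must change: even → odd — ✓.
ΔS = 0: S: 2 → 2 — ✓.
ΔL = 0, ±1 (not L=0↔0): L: 0 → 2, ΔL = +2 — ✗.
ΔJ = 0, ±1 (not J=0↔0): J: 2 → 2, ΔJ = +0 — ✓.

the ΔL = 0, ±1 rule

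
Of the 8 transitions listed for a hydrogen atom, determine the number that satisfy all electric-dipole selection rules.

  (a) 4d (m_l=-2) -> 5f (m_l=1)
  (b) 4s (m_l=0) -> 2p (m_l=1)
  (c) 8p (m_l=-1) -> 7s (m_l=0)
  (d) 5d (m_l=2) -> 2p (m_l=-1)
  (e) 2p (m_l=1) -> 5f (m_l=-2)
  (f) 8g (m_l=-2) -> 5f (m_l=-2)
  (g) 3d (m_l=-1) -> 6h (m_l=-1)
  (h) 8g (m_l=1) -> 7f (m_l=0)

4

(a) forbidden — Δm_l = +3 (E1 requires Δm_l = 0, ±1)
(b) allowed
(c) allowed
(d) forbidden — Δm_l = -3 (E1 requires Δm_l = 0, ±1)
(e) forbidden — Δl = +2 (E1 requires Δl = ±1); Δm_l = -3 (E1 requires Δm_l = 0, ±1)
(f) allowed
(g) forbidden — Δl = +3 (E1 requires Δl = ±1)
(h) allowed
Total allowed: 4 of 8.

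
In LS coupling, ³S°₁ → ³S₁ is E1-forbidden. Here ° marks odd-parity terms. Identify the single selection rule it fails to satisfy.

the L=0 ↔ L=0 exclusion

Parity must change: odd → even — passes.
ΔL = 0, ±1 (not L=0↔0): L: 0 → 0, ΔL = +0 — fails.
ΔS = 0: S: 1 → 1 — passes.
ΔJ = 0, ±1 (not J=0↔0): J: 1 → 1, ΔJ = +0 — passes.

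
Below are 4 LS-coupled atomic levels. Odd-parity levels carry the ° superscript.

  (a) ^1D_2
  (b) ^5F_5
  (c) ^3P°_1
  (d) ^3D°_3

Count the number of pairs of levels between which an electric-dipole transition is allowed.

(a)–(b): forbidden (parity, ΔS, ΔJ).
(a)–(c): forbidden (ΔS).
(a)–(d): forbidden (ΔS).
(b)–(c): forbidden (ΔS, ΔL, ΔJ).
(b)–(d): forbidden (ΔS, ΔJ).
(c)–(d): forbidden (parity, ΔJ).
Allowed pairs: 0 of 6.

0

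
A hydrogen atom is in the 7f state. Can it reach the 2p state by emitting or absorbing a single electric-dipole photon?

forbidden

Initial l = 3, final l = 1, so Δl = -2. E1 requires Δl = ±1: violated.
The transition is electric-dipole forbidden.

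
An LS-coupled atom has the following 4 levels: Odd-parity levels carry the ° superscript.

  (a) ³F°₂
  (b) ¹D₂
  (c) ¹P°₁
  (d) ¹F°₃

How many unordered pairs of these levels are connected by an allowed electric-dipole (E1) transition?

(a)–(b): forbidden (ΔS).
(a)–(c): forbidden (parity, ΔS, ΔL).
(a)–(d): forbidden (parity, ΔS).
(b)–(c): allowed.
(b)–(d): allowed.
(c)–(d): forbidden (parity, ΔL, ΔJ).
Allowed pairs: 2 of 6.

2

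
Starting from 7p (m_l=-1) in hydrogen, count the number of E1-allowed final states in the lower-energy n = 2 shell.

1

E1 requires Δl = ±1, so l_f ∈ {0, 2}; with 0 ≤ l_f ≤ n_f−1 = 1, the allowed l_f values are {0}.
For l_f = 0: m_f ∈ {m_i−1, m_i, m_i+1} ∩ [−0, 0] = {0} → 1 state.
Total: 1.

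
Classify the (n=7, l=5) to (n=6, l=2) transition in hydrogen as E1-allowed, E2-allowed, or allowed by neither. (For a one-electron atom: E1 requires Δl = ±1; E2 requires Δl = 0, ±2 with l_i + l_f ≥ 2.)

Δl = 2 − 5 = -3; l_i + l_f = 7.
E1 (Δl = ±1): not satisfied.
E2 (Δl = 0,±2, l_i+l_f ≥ 2): not satisfied.

neither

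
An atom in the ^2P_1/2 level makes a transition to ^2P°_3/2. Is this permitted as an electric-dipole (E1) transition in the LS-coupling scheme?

Initial level: S=1/2, L=1, J=1/2, parity even. Final level: S=1/2, L=1, J=3/2, parity odd.
Parity must change: even → odd — satisfied.
ΔS = 0: S: 1/2 → 1/2 — satisfied.
ΔL = 0, ±1 (not L=0↔0): L: 1 → 1, ΔL = +0 — satisfied.
ΔJ = 0, ±1 (not J=0↔0): J: 1/2 → 3/2, ΔJ = +1 — satisfied.
All four E1 rules are satisfied.

allowed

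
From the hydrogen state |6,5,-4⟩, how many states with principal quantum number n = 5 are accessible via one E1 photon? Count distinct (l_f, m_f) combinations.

E1 requires Δl = ±1, so l_f ∈ {4, 6}; with 0 ≤ l_f ≤ n_f−1 = 4, the allowed l_f values are {4}.
For l_f = 4: m_f ∈ {m_i−1, m_i, m_i+1} ∩ [−4, 4] = {-4, -3} → 2 states.
Total: 2.

2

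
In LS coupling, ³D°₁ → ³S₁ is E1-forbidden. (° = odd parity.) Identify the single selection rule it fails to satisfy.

the ΔL = 0, ±1 rule

Parity must change: odd → even — ok.
ΔS = 0: S: 1 → 1 — ok.
ΔL = 0, ±1 (not L=0↔0): L: 2 → 0, ΔL = -2 — fails.
ΔJ = 0, ±1 (not J=0↔0): J: 1 → 1, ΔJ = +0 — ok.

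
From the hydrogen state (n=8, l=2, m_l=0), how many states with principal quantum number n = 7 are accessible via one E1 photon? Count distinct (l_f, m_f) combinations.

E1 requires Δl = ±1, so l_f ∈ {1, 3}; with 0 ≤ l_f ≤ n_f−1 = 6, the allowed l_f values are {1, 3}.
For l_f = 1: m_f ∈ {m_i−1, m_i, m_i+1} ∩ [−1, 1] = {-1, 0, 1} → 3 states.
For l_f = 3: m_f ∈ {m_i−1, m_i, m_i+1} ∩ [−3, 3] = {-1, 0, 1} → 3 states.
Total: 6.

6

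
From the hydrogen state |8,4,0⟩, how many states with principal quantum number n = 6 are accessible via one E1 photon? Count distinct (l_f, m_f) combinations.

E1 requires Δl = ±1, so l_f ∈ {3, 5}; with 0 ≤ l_f ≤ n_f−1 = 5, the allowed l_f values are {3, 5}.
For l_f = 3: m_f ∈ {m_i−1, m_i, m_i+1} ∩ [−3, 3] = {-1, 0, 1} → 3 states.
For l_f = 5: m_f ∈ {m_i−1, m_i, m_i+1} ∩ [−5, 5] = {-1, 0, 1} → 3 states.
Total: 6.

6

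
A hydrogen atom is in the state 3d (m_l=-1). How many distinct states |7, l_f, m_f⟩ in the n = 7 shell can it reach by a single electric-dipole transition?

E1 requires Δl = ±1, so l_f ∈ {1, 3}; with 0 ≤ l_f ≤ n_f−1 = 6, the allowed l_f values are {1, 3}.
For l_f = 1: m_f ∈ {m_i−1, m_i, m_i+1} ∩ [−1, 1] = {-1, 0} → 2 states.
For l_f = 3: m_f ∈ {m_i−1, m_i, m_i+1} ∩ [−3, 3] = {-2, -1, 0} → 3 states.
Total: 5.

5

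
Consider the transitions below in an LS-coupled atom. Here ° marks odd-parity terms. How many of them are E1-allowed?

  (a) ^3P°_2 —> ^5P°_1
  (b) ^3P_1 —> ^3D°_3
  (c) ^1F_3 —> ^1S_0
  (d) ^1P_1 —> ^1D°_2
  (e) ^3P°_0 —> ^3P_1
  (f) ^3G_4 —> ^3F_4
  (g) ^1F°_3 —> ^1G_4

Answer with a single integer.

3

(a) forbidden (parity, ΔS fail)
(b) forbidden (ΔJ fails)
(c) forbidden (parity, ΔL, ΔJ fail)
(d) allowed
(e) allowed
(f) forbidden (parity fails)
(g) allowed
Total allowed: 3 of 7.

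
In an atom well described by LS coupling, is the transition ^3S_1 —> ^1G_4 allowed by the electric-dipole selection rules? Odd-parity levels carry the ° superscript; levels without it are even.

ΔS = 0: S: 1 → 0 — violated.
ΔL = 0, ±1 (not L=0↔0): L: 0 → 4, ΔL = +4 — violated.
ΔJ = 0, ±1 (not J=0↔0): J: 1 → 4, ΔJ = +3 — violated.
Parity must change: even → even — violated.
Rule(s) violated: parity, ΔS, ΔL, ΔJ.

forbidden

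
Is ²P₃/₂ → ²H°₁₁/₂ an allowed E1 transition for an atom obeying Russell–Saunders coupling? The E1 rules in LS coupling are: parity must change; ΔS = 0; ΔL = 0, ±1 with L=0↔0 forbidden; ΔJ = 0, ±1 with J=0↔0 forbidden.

forbidden

Initial level: S=1/2, L=1, J=3/2, parity even. Final level: S=1/2, L=5, J=11/2, parity odd.
Parity must change: even → odd — ok.
ΔS = 0: S: 1/2 → 1/2 — ok.
ΔL = 0, ±1 (not L=0↔0): L: 1 → 5, ΔL = +4 — fails.
ΔJ = 0, ±1 (not J=0↔0): J: 3/2 → 11/2, ΔJ = +4 — fails.
Rule(s) violated: ΔL, ΔJ.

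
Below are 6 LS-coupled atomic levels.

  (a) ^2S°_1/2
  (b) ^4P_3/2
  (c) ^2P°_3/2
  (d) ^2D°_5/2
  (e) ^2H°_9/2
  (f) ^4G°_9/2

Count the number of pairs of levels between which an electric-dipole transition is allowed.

0

(a)–(b): forbidden (ΔS).
(a)–(c): forbidden (parity).
(a)–(d): forbidden (parity, ΔL, ΔJ).
(a)–(e): forbidden (parity, ΔL, ΔJ).
(a)–(f): forbidden (parity, ΔS, ΔL, ΔJ).
(b)–(c): forbidden (ΔS).
(b)–(d): forbidden (ΔS).
(b)–(e): forbidden (ΔS, ΔL, ΔJ).
(b)–(f): forbidden (ΔL, ΔJ).
(c)–(d): forbidden (parity).
(c)–(e): forbidden (parity, ΔL, ΔJ).
(c)–(f): forbidden (parity, ΔS, ΔL, ΔJ).
(d)–(e): forbidden (parity, ΔL, ΔJ).
(d)–(f): forbidden (parity, ΔS, ΔL, ΔJ).
(e)–(f): forbidden (parity, ΔS).
Allowed pairs: 0 of 15.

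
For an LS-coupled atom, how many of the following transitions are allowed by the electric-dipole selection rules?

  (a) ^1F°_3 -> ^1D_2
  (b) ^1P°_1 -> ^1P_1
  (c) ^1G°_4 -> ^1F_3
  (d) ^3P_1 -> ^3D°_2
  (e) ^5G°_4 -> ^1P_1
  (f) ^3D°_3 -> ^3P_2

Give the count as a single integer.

5

(a) allowed
(b) allowed
(c) allowed
(d) allowed
(e) forbidden (ΔS, ΔL, ΔJ fail)
(f) allowed
Total allowed: 5 of 6.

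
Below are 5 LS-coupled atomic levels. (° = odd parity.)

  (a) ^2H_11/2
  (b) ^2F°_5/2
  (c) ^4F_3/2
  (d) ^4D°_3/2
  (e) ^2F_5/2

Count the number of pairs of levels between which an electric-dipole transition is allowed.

(a)–(b): forbidden (ΔL, ΔJ).
(a)–(c): forbidden (parity, ΔS, ΔL, ΔJ).
(a)–(d): forbidden (ΔS, ΔL, ΔJ).
(a)–(e): forbidden (parity, ΔL, ΔJ).
(b)–(c): forbidden (ΔS).
(b)–(d): forbidden (parity, ΔS).
(b)–(e): allowed.
(c)–(d): allowed.
(c)–(e): forbidden (parity, ΔS).
(d)–(e): forbidden (ΔS).
Allowed pairs: 2 of 10.

2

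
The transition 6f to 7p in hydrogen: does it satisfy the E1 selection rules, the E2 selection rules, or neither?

E2

Δl = 1 − 3 = -2; l_i + l_f = 4.
E1 (Δl = ±1): not satisfied.
E2 (Δl = 0,±2, l_i+l_f ≥ 2): satisfied.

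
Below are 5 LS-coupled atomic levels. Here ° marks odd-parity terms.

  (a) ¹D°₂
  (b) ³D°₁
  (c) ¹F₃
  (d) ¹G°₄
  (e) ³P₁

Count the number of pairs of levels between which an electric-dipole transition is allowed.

(a)–(b): forbidden (parity, ΔS).
(a)–(c): allowed.
(a)–(d): forbidden (parity, ΔL, ΔJ).
(a)–(e): forbidden (ΔS).
(b)–(c): forbidden (ΔS, ΔJ).
(b)–(d): forbidden (parity, ΔS, ΔL, ΔJ).
(b)–(e): allowed.
(c)–(d): allowed.
(c)–(e): forbidden (parity, ΔS, ΔL, ΔJ).
(d)–(e): forbidden (ΔS, ΔL, ΔJ).
Allowed pairs: 3 of 10.

3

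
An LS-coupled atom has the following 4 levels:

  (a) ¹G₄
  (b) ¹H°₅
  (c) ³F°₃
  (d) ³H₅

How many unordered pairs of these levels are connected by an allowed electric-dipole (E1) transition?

(a)–(b): allowed.
(a)–(c): forbidden (ΔS).
(a)–(d): forbidden (parity, ΔS).
(b)–(c): forbidden (parity, ΔS, ΔL, ΔJ).
(b)–(d): forbidden (ΔS).
(c)–(d): forbidden (ΔL, ΔJ).
Allowed pairs: 1 of 6.

1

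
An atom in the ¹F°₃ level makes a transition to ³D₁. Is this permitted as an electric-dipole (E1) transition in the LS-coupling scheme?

forbidden

ΔJ = 0, ±1 (not J=0↔0): J: 3 → 1, ΔJ = -2 — ✗.
ΔL = 0, ±1 (not L=0↔0): L: 3 → 2, ΔL = -1 — ✓.
Parity must change: odd → even — ✓.
ΔS = 0: S: 0 → 1 — ✗.
Rule(s) violated: ΔS, ΔJ.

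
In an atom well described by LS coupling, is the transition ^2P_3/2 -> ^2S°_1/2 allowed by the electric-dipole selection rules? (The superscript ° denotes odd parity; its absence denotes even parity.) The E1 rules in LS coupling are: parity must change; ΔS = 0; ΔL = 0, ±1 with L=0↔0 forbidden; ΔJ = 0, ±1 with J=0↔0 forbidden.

allowed

Initial level: S=1/2, L=1, J=3/2, parity even. Final level: S=1/2, L=0, J=1/2, parity odd.
ΔL = 0, ±1 (not L=0↔0): L: 1 → 0, ΔL = -1 — ok.
ΔJ = 0, ±1 (not J=0↔0): J: 3/2 → 1/2, ΔJ = -1 — ok.
ΔS = 0: S: 1/2 → 1/2 — ok.
Parity must change: even → odd — ok.
All four E1 rules are satisfied.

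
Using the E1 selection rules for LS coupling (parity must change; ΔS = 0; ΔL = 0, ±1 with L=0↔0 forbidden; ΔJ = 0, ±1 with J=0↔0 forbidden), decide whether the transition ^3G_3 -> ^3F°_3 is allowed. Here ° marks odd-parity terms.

Parity must change: even → odd — ok.
ΔS = 0: S: 1 → 1 — ok.
ΔL = 0, ±1 (not L=0↔0): L: 4 → 3, ΔL = -1 — ok.
ΔJ = 0, ±1 (not J=0↔0): J: 3 → 3, ΔJ = +0 — ok.
All four E1 rules are satisfied.

allowed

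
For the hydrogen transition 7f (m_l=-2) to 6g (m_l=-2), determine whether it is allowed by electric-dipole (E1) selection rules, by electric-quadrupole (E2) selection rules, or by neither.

Δl = 4 − 3 = +1; l_i + l_f = 7.
Δm_l = +0.
E1 (Δl = ±1, |Δm_l| ≤ 1): satisfied.
E2 (Δl = 0,±2, l_i+l_f ≥ 2, |Δm_l| ≤ 2): not satisfied.

E1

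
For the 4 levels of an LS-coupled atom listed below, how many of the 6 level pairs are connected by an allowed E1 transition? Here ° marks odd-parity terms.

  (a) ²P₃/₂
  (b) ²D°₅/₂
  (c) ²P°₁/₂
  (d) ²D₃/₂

4

(a)–(b): allowed.
(a)–(c): allowed.
(a)–(d): forbidden (parity).
(b)–(c): forbidden (parity, ΔJ).
(b)–(d): allowed.
(c)–(d): allowed.
Allowed pairs: 4 of 6.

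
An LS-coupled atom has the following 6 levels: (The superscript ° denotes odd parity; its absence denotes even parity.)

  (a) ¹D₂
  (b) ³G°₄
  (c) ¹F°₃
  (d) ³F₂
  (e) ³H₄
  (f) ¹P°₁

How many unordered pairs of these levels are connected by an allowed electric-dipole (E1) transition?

3

(a)–(b): forbidden (ΔS, ΔL, ΔJ).
(a)–(c): allowed.
(a)–(d): forbidden (parity, ΔS).
(a)–(e): forbidden (parity, ΔS, ΔL, ΔJ).
(a)–(f): allowed.
(b)–(c): forbidden (parity, ΔS).
(b)–(d): forbidden (ΔJ).
(b)–(e): allowed.
(b)–(f): forbidden (parity, ΔS, ΔL, ΔJ).
(c)–(d): forbidden (ΔS).
(c)–(e): forbidden (ΔS, ΔL).
(c)–(f): forbidden (parity, ΔL, ΔJ).
(d)–(e): forbidden (parity, ΔL, ΔJ).
(d)–(f): forbidden (ΔS, ΔL).
(e)–(f): forbidden (ΔS, ΔL, ΔJ).
Allowed pairs: 3 of 15.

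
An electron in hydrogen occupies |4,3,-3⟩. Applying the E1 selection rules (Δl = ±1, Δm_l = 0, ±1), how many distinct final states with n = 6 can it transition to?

4

E1 requires Δl = ±1, so l_f ∈ {2, 4}; with 0 ≤ l_f ≤ n_f−1 = 5, the allowed l_f values are {2, 4}.
For l_f = 2: m_f ∈ {m_i−1, m_i, m_i+1} ∩ [−2, 2] = {-2} → 1 state.
For l_f = 4: m_f ∈ {m_i−1, m_i, m_i+1} ∩ [−4, 4] = {-4, -3, -2} → 3 states.
Total: 4.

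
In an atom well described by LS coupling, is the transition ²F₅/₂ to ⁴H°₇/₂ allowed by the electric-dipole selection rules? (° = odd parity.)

forbidden

Initial level: S=1/2, L=3, J=5/2, parity even. Final level: S=3/2, L=5, J=7/2, parity odd.
Parity must change: even → odd — passes.
ΔS = 0: S: 1/2 → 3/2 — fails.
ΔL = 0, ±1 (not L=0↔0): L: 3 → 5, ΔL = +2 — fails.
ΔJ = 0, ±1 (not J=0↔0): J: 5/2 → 7/2, ΔJ = +1 — passes.
Rule(s) violated: ΔS, ΔL.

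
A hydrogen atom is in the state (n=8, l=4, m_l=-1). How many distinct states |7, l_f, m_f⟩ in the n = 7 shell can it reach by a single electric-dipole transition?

E1 requires Δl = ±1, so l_f ∈ {3, 5}; with 0 ≤ l_f ≤ n_f−1 = 6, the allowed l_f values are {3, 5}.
For l_f = 3: m_f ∈ {m_i−1, m_i, m_i+1} ∩ [−3, 3] = {-2, -1, 0} → 3 states.
For l_f = 5: m_f ∈ {m_i−1, m_i, m_i+1} ∩ [−5, 5] = {-2, -1, 0} → 3 states.
Total: 6.

6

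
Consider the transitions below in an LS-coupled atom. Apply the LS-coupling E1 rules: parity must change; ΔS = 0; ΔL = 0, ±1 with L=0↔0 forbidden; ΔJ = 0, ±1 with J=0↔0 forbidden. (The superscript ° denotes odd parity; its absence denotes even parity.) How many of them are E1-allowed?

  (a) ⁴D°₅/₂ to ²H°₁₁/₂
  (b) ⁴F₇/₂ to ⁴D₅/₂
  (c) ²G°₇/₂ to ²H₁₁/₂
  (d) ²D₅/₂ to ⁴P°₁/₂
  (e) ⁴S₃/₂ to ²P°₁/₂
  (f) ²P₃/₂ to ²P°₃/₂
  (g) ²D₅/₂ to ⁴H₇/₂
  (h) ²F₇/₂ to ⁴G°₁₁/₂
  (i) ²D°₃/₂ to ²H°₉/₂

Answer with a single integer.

(a) forbidden (parity, ΔS, ΔL, ΔJ fail)
(b) forbidden (parity fails)
(c) forbidden (ΔJ fails)
(d) forbidden (ΔS, ΔJ fail)
(e) forbidden (ΔS fails)
(f) allowed
(g) forbidden (parity, ΔS, ΔL fail)
(h) forbidden (ΔS, ΔJ fail)
(i) forbidden (parity, ΔL, ΔJ fail)
Total allowed: 1 of 9.

1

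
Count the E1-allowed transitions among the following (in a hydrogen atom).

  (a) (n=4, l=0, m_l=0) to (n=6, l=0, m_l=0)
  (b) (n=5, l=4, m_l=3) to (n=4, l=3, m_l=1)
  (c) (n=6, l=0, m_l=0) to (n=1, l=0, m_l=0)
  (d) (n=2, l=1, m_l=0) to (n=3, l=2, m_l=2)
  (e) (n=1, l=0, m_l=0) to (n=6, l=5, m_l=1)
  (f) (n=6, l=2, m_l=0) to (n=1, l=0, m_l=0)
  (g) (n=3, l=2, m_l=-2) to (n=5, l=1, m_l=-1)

1

(a) forbidden — Δl = +0 (E1 requires Δl = ±1)
(b) forbidden — Δm_l = -2 (E1 requires Δm_l = 0, ±1)
(c) forbidden — Δl = +0 (E1 requires Δl = ±1)
(d) forbidden — Δm_l = +2 (E1 requires Δm_l = 0, ±1)
(e) forbidden — Δl = +5 (E1 requires Δl = ±1)
(f) forbidden — Δl = -2 (E1 requires Δl = ±1)
(g) allowed
Total allowed: 1 of 7.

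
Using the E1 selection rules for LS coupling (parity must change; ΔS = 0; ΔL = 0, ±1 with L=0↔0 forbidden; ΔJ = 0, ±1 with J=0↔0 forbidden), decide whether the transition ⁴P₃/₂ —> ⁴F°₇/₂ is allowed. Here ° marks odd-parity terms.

forbidden

Reading off the term symbols: S 3/2→3/2, L 1→3, J 3/2→7/2, parity even→odd.
Parity must change: even → odd — passes.
ΔS = 0: S: 3/2 → 3/2 — passes.
ΔL = 0, ±1 (not L=0↔0): L: 1 → 3, ΔL = +2 — fails.
ΔJ = 0, ±1 (not J=0↔0): J: 3/2 → 7/2, ΔJ = +2 — fails.
Rule(s) violated: ΔL, ΔJ.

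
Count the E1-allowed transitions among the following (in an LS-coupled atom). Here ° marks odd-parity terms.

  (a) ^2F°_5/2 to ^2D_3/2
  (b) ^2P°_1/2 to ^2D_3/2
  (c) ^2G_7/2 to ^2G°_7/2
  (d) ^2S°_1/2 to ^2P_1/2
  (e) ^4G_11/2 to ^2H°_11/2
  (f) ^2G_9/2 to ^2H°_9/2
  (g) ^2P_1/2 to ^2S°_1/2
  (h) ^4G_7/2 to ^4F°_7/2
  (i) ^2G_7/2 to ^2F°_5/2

(a) allowed
(b) allowed
(c) allowed
(d) allowed
(e) forbidden (ΔS fails)
(f) allowed
(g) allowed
(h) allowed
(i) allowed
Total allowed: 8 of 9.

8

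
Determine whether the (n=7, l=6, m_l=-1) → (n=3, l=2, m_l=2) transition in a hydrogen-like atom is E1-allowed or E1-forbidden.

forbidden

l: 6 → 2 (Δl = -4). Δl = ±1 fails.
m_l: -1 → 2 (Δm_l = +3). |Δm_l| ≤ 1 fails.
The transition is electric-dipole forbidden.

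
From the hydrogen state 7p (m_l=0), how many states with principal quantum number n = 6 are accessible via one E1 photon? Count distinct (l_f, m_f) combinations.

4

E1 requires Δl = ±1, so l_f ∈ {0, 2}; with 0 ≤ l_f ≤ n_f−1 = 5, the allowed l_f values are {0, 2}.
For l_f = 0: m_f ∈ {m_i−1, m_i, m_i+1} ∩ [−0, 0] = {0} → 1 state.
For l_f = 2: m_f ∈ {m_i−1, m_i, m_i+1} ∩ [−2, 2] = {-1, 0, 1} → 3 states.
Total: 4.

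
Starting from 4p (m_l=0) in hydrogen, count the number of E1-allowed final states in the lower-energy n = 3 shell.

4

E1 requires Δl = ±1, so l_f ∈ {0, 2}; with 0 ≤ l_f ≤ n_f−1 = 2, the allowed l_f values are {0, 2}.
For l_f = 0: m_f ∈ {m_i−1, m_i, m_i+1} ∩ [−0, 0] = {0} → 1 state.
For l_f = 2: m_f ∈ {m_i−1, m_i, m_i+1} ∩ [−2, 2] = {-1, 0, 1} → 3 states.
Total: 4.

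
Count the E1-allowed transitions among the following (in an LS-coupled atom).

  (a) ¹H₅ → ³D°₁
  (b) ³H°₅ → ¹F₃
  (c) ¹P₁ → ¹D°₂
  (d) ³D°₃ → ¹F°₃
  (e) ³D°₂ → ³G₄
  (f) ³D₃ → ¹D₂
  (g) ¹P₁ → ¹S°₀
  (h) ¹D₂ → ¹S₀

2

(a) forbidden (ΔS, ΔL, ΔJ fail)
(b) forbidden (ΔS, ΔL, ΔJ fail)
(c) allowed
(d) forbidden (parity, ΔS fail)
(e) forbidden (ΔL, ΔJ fail)
(f) forbidden (parity, ΔS fail)
(g) allowed
(h) forbidden (parity, ΔL, ΔJ fail)
Total allowed: 2 of 8.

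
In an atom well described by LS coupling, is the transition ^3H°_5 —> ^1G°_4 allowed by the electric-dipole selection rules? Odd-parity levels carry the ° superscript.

forbidden

Initial level: S=1, L=5, J=5, parity odd. Final level: S=0, L=4, J=4, parity odd.
Parity must change: odd → odd — fails.
ΔS = 0: S: 1 → 0 — fails.
ΔL = 0, ±1 (not L=0↔0): L: 5 → 4, ΔL = -1 — passes.
ΔJ = 0, ±1 (not J=0↔0): J: 5 → 4, ΔJ = -1 — passes.
Rule(s) violated: parity, ΔS.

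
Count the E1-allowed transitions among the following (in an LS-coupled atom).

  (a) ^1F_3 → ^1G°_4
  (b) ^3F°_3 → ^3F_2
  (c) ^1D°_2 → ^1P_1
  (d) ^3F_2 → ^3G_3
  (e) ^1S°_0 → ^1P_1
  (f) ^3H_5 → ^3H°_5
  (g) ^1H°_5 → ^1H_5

(a) allowed
(b) allowed
(c) allowed
(d) forbidden (parity fails)
(e) allowed
(f) allowed
(g) allowed
Total allowed: 6 of 7.

6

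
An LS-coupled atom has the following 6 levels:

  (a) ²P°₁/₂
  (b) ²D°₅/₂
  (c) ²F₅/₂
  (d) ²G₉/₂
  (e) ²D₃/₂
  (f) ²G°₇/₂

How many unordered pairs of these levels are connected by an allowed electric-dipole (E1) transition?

5

(a)–(b): forbidden (parity, ΔJ).
(a)–(c): forbidden (ΔL, ΔJ).
(a)–(d): forbidden (ΔL, ΔJ).
(a)–(e): allowed.
(a)–(f): forbidden (parity, ΔL, ΔJ).
(b)–(c): allowed.
(b)–(d): forbidden (ΔL, ΔJ).
(b)–(e): allowed.
(b)–(f): forbidden (parity, ΔL).
(c)–(d): forbidden (parity, ΔJ).
(c)–(e): forbidden (parity).
(c)–(f): allowed.
(d)–(e): forbidden (parity, ΔL, ΔJ).
(d)–(f): allowed.
(e)–(f): forbidden (ΔL, ΔJ).
Allowed pairs: 5 of 15.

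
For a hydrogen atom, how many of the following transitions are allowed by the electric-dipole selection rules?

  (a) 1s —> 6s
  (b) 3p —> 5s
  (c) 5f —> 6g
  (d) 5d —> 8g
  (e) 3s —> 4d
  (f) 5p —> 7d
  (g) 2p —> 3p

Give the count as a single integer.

(a) forbidden — Δl = +0 (E1 requires Δl = ±1)
(b) allowed
(c) allowed
(d) forbidden — Δl = +2 (E1 requires Δl = ±1)
(e) forbidden — Δl = +2 (E1 requires Δl = ±1)
(f) allowed
(g) forbidden — Δl = +0 (E1 requires Δl = ±1)
Total allowed: 3 of 7.

3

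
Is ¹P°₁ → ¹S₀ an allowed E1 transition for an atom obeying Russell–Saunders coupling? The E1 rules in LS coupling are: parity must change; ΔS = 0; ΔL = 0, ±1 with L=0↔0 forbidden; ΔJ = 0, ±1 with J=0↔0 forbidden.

Reading off the term symbols: S 0→0, L 1→0, J 1→0, parity odd→even.
ΔL = 0, ±1 (not L=0↔0): L: 1 → 0, ΔL = -1 — ok.
ΔS = 0: S: 0 → 0 — ok.
ΔJ = 0, ±1 (not J=0↔0): J: 1 → 0, ΔJ = -1 — ok.
Parity must change: odd → even — ok.
All four E1 rules are satisfied.

allowed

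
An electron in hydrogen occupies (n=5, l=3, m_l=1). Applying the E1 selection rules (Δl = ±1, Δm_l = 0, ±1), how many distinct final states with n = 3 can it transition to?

3

E1 requires Δl = ±1, so l_f ∈ {2, 4}; with 0 ≤ l_f ≤ n_f−1 = 2, the allowed l_f values are {2}.
For l_f = 2: m_f ∈ {m_i−1, m_i, m_i+1} ∩ [−2, 2] = {0, 1, 2} → 3 states.
Total: 3.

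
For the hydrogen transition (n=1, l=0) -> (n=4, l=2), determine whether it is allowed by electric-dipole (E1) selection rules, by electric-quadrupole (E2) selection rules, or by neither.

Δl = 2 − 0 = +2; l_i + l_f = 2.
E1 (Δl = ±1): not satisfied.
E2 (Δl = 0,±2, l_i+l_f ≥ 2): satisfied.

E2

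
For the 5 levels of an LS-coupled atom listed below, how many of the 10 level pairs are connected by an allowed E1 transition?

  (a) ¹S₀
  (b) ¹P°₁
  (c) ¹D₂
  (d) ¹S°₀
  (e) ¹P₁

4

(a)–(b): allowed.
(a)–(c): forbidden (parity, ΔL, ΔJ).
(a)–(d): forbidden (ΔL, ΔJ).
(a)–(e): forbidden (parity).
(b)–(c): allowed.
(b)–(d): forbidden (parity).
(b)–(e): allowed.
(c)–(d): forbidden (ΔL, ΔJ).
(c)–(e): forbidden (parity).
(d)–(e): allowed.
Allowed pairs: 4 of 10.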